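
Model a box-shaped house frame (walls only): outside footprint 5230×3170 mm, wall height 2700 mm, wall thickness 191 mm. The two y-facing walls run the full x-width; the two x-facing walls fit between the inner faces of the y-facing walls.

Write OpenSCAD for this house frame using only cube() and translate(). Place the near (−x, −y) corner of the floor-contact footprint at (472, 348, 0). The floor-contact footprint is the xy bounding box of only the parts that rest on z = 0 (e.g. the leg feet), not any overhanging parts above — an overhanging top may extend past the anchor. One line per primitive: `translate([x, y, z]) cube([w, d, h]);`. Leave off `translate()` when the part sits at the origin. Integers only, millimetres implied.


translate([472, 348, 0]) cube([5230, 191, 2700]);
translate([472, 3327, 0]) cube([5230, 191, 2700]);
translate([472, 539, 0]) cube([191, 2788, 2700]);
translate([5511, 539, 0]) cube([191, 2788, 2700]);


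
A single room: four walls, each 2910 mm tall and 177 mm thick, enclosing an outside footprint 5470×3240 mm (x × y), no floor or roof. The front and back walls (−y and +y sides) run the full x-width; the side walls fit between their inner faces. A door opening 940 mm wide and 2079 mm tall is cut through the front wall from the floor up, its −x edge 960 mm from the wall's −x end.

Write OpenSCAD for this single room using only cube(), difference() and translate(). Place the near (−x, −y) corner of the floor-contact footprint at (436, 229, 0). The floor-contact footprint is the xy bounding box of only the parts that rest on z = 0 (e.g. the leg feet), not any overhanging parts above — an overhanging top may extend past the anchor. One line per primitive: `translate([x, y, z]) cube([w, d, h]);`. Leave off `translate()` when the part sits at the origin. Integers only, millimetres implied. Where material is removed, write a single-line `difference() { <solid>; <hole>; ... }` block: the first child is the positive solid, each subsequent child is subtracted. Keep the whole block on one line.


difference() { translate([436, 229, 0]) cube([5470, 177, 2910]); translate([1396, 229, 0]) cube([940, 177, 2079]); }
translate([436, 3292, 0]) cube([5470, 177, 2910]);
translate([436, 406, 0]) cube([177, 2886, 2910]);
translate([5729, 406, 0]) cube([177, 2886, 2910]);


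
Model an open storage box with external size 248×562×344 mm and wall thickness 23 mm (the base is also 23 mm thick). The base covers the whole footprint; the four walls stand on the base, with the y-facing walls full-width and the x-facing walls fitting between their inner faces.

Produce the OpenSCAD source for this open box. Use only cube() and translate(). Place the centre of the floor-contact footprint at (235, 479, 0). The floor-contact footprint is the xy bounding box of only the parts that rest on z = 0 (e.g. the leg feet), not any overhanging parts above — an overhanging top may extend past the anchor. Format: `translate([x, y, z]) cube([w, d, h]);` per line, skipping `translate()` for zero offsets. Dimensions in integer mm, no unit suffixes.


translate([111, 198, 0]) cube([248, 562, 23]);
translate([111, 198, 23]) cube([248, 23, 321]);
translate([111, 737, 23]) cube([248, 23, 321]);
translate([111, 221, 23]) cube([23, 516, 321]);
translate([336, 221, 23]) cube([23, 516, 321]);


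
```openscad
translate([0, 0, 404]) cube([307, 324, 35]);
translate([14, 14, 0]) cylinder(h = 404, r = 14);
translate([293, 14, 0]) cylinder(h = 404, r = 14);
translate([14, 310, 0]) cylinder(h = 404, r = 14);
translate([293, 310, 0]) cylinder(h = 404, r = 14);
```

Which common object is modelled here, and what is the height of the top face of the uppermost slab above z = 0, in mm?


A stool. The seat height is 439 mm.

A 307×324×35 slab at z = 404 on four corner cylinders — a stool. The seat top is 404 + 35 = 439 mm.


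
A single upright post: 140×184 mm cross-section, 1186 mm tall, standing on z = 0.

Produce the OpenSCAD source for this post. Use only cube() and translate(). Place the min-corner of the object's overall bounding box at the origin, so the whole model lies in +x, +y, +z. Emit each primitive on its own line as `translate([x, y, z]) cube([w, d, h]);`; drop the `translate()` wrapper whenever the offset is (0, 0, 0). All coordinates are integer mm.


cube([140, 184, 1186]);


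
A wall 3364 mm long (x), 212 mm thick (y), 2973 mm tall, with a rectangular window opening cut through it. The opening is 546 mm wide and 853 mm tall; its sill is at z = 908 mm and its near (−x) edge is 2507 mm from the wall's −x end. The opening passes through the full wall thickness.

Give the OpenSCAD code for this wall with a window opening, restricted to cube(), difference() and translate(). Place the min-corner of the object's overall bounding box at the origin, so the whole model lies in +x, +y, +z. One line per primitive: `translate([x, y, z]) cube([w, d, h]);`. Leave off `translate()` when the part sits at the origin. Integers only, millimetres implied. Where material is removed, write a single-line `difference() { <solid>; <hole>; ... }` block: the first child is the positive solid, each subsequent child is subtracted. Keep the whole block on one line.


difference() { cube([3364, 212, 2973]); translate([2507, 0, 908]) cube([546, 212, 853]); }


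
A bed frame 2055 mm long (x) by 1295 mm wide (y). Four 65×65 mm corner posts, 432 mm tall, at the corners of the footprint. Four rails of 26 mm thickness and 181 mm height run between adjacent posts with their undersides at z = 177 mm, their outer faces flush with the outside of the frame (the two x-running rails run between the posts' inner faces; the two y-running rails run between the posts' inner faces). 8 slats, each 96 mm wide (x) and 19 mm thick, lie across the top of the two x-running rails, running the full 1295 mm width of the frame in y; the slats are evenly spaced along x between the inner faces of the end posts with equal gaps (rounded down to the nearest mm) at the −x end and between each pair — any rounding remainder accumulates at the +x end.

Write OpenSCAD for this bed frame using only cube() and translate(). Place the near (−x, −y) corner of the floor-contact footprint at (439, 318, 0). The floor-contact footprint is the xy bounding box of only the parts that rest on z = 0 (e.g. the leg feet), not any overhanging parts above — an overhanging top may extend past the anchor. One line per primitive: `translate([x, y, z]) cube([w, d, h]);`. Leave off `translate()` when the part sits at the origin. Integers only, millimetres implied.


translate([439, 318, 0]) cube([65, 65, 432]);
translate([439, 1548, 0]) cube([65, 65, 432]);
translate([2429, 318, 0]) cube([65, 65, 432]);
translate([2429, 1548, 0]) cube([65, 65, 432]);
translate([504, 318, 177]) cube([1925, 26, 181]);
translate([504, 1587, 177]) cube([1925, 26, 181]);
translate([439, 383, 177]) cube([26, 1165, 181]);
translate([2468, 383, 177]) cube([26, 1165, 181]);
translate([632, 318, 358]) cube([96, 1295, 19]);
translate([856, 318, 358]) cube([96, 1295, 19]);
translate([1080, 318, 358]) cube([96, 1295, 19]);
translate([1304, 318, 358]) cube([96, 1295, 19]);
translate([1528, 318, 358]) cube([96, 1295, 19]);
translate([1752, 318, 358]) cube([96, 1295, 19]);
translate([1976, 318, 358]) cube([96, 1295, 19]);
translate([2200, 318, 358]) cube([96, 1295, 19]);


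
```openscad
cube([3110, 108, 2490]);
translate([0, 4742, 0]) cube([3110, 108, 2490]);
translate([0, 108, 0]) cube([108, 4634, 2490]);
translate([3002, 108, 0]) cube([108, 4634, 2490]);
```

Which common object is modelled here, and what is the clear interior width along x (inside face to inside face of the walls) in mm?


A house (or room) frame. The interior width is 2894 mm.

Four 2490 mm walls enclosing a rectangle with no floor or roof — a room or house frame. Outside width is 3110 mm and wall thickness is 108 mm, so the interior width is 3110 − 2 × 108 = 2894 mm.


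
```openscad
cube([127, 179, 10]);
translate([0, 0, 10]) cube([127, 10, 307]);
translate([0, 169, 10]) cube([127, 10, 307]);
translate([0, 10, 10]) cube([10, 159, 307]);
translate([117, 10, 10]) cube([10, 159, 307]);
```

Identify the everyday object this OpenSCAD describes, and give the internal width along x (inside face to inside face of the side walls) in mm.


An open box. The internal width is 107 mm.

A 127×179 base slab with four walls standing on it — an open box. The base is 127 mm wide and the walls are 10 mm thick, so the internal width is 127 − 2 × 10 = 107 mm.


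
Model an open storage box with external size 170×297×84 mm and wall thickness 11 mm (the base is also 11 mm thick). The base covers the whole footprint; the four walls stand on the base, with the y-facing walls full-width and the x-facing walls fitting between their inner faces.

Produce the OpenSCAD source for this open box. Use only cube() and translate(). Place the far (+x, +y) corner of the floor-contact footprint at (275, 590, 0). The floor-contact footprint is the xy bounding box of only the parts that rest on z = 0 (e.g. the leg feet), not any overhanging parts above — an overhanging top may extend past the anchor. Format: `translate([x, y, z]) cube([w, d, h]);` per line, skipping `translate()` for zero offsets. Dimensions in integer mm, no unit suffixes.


translate([105, 293, 0]) cube([170, 297, 11]);
translate([105, 293, 11]) cube([170, 11, 73]);
translate([105, 579, 11]) cube([170, 11, 73]);
translate([105, 304, 11]) cube([11, 275, 73]);
translate([264, 304, 11]) cube([11, 275, 73]);


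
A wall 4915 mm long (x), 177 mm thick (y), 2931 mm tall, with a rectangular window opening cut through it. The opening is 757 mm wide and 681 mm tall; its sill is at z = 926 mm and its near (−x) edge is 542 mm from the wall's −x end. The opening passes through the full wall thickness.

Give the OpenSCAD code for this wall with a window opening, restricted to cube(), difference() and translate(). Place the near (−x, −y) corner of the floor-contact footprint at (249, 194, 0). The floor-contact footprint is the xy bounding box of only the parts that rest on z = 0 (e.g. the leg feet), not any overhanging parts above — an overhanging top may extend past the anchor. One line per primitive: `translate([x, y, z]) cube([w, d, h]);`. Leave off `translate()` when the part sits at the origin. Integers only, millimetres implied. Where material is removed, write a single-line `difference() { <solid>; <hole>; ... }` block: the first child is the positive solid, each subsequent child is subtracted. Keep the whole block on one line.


difference() { translate([249, 194, 0]) cube([4915, 177, 2931]); translate([791, 194, 926]) cube([757, 177, 681]); }


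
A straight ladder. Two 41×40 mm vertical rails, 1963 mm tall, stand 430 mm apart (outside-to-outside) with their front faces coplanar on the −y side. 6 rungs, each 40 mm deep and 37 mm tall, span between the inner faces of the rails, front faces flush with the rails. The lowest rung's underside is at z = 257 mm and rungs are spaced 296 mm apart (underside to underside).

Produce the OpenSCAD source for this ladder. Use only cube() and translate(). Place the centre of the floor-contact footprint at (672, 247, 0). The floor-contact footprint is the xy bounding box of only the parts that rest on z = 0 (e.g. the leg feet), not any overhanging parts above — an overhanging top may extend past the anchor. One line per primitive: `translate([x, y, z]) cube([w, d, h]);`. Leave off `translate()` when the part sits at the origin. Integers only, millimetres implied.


translate([457, 227, 0]) cube([41, 40, 1963]);
translate([846, 227, 0]) cube([41, 40, 1963]);
translate([498, 227, 257]) cube([348, 40, 37]);
translate([498, 227, 553]) cube([348, 40, 37]);
translate([498, 227, 849]) cube([348, 40, 37]);
translate([498, 227, 1145]) cube([348, 40, 37]);
translate([498, 227, 1441]) cube([348, 40, 37]);
translate([498, 227, 1737]) cube([348, 40, 37]);


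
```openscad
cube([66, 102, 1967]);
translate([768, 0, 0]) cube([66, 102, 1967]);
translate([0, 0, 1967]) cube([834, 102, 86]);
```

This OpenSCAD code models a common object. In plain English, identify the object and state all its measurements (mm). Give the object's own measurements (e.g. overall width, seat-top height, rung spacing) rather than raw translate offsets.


A door frame. The clear opening is 702 mm wide and 1967 mm high. Two 66 mm wide jambs, 102 mm deep, stand either side of the opening from the floor to the top of the opening. A 86 mm thick head sits across the top of both jambs, spanning the full outside width of the frame.


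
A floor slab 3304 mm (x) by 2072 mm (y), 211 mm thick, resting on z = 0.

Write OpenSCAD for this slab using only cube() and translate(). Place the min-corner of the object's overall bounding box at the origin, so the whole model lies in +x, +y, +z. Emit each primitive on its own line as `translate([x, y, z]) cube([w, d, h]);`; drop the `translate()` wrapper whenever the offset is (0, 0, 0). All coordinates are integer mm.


cube([3304, 2072, 211]);


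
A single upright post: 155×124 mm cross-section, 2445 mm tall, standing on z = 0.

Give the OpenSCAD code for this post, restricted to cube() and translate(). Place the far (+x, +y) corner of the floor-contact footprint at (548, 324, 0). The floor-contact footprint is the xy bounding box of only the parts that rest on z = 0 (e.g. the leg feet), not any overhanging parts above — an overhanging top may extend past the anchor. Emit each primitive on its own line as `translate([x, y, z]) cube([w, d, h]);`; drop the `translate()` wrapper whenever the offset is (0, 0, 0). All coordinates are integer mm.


translate([393, 200, 0]) cube([155, 124, 2445]);


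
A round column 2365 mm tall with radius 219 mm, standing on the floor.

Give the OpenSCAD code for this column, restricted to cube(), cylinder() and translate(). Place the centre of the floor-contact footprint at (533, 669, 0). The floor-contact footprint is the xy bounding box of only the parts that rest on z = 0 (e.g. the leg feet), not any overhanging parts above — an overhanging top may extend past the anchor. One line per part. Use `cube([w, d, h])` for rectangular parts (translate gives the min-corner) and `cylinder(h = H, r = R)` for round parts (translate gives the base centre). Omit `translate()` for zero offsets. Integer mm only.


translate([533, 669, 0]) cylinder(h = 2365, r = 219);


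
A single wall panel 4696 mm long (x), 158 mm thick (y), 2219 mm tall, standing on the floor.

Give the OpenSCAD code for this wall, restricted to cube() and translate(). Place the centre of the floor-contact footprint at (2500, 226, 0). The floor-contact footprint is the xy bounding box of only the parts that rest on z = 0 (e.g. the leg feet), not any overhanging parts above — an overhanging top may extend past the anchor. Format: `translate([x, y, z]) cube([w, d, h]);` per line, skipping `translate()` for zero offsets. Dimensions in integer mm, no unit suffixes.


translate([152, 147, 0]) cube([4696, 158, 2219]);


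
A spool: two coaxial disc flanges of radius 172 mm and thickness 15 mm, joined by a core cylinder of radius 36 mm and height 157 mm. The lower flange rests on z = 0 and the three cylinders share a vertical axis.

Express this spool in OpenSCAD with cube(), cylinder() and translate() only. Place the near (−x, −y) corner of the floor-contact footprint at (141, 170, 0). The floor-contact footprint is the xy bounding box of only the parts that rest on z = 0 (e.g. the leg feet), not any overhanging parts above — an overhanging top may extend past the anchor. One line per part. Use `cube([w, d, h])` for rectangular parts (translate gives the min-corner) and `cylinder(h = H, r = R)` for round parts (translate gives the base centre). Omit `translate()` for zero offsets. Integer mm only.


translate([313, 342, 0]) cylinder(h = 15, r = 172);
translate([313, 342, 15]) cylinder(h = 157, r = 36);
translate([313, 342, 172]) cylinder(h = 15, r = 172);


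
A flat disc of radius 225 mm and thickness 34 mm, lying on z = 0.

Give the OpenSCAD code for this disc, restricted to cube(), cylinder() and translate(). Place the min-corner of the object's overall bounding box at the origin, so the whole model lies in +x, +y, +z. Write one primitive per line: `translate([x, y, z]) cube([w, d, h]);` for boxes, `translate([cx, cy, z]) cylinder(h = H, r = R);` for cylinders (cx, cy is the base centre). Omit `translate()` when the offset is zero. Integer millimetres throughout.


translate([225, 225, 0]) cylinder(h = 34, r = 225);


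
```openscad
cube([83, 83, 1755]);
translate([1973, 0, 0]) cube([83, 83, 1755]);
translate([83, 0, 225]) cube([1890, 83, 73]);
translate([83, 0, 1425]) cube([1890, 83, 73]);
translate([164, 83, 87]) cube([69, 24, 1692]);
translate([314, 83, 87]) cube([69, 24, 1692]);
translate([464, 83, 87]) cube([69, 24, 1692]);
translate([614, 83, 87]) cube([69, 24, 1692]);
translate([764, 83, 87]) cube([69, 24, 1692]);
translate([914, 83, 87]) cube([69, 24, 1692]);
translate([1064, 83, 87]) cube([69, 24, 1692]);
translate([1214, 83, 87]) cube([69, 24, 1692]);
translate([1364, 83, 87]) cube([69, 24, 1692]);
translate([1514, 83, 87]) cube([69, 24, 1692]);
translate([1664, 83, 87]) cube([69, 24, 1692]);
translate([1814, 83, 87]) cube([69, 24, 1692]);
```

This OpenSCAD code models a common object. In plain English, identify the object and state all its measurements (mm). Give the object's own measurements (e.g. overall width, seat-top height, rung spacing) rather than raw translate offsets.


A fence section. Two 83×83 mm posts, 1755 mm tall, stand on the floor with a clear span of 1890 mm between their inner faces. Two horizontal rails of 83×73 mm section span the gap between the posts with their undersides at z = 225 mm and z = 1425 mm, flush with the posts' −y face. 12 pickets, each 69 mm wide, 24 mm thick and 1692 mm tall, are fixed to the +y face of the rails with their bottoms at z = 87 mm, spaced across the span with a 81 mm gap after the −x post and between neighbouring pickets, with 90 mm left before the +x post.


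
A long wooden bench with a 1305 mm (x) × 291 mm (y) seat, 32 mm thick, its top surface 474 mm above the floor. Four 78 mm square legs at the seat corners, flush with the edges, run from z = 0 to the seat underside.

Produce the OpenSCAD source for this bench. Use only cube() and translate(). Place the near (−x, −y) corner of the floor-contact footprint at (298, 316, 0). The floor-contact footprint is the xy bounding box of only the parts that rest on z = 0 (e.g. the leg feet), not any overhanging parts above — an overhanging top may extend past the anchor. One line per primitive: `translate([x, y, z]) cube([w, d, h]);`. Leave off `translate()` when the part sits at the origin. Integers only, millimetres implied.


translate([298, 316, 442]) cube([1305, 291, 32]);
translate([298, 316, 0]) cube([78, 78, 442]);
translate([298, 529, 0]) cube([78, 78, 442]);
translate([1525, 316, 0]) cube([78, 78, 442]);
translate([1525, 529, 0]) cube([78, 78, 442]);


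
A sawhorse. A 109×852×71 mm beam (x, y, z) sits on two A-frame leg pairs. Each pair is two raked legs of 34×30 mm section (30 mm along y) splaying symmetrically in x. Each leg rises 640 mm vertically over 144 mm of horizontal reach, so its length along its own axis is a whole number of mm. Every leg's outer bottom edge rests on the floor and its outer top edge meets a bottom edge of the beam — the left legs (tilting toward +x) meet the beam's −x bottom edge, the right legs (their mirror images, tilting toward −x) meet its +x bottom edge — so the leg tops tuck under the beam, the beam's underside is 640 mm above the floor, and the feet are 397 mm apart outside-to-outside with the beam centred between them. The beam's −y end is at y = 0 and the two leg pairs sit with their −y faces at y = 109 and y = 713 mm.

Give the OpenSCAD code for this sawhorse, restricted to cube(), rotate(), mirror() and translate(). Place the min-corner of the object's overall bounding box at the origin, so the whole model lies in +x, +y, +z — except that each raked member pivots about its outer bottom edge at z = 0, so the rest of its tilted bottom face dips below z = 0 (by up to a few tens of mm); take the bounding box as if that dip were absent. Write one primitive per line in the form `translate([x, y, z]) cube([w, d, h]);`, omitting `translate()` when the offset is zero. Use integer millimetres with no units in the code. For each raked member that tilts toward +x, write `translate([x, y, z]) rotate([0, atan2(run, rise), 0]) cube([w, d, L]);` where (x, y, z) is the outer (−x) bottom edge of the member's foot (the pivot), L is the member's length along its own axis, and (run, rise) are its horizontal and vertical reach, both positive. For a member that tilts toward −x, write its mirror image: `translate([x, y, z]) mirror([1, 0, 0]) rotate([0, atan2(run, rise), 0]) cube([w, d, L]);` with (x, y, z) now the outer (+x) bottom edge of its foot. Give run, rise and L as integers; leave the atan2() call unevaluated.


translate([144, 0, 640]) cube([109, 852, 71]);
translate([0, 109, 0]) rotate([0, atan2(144, 640), 0]) cube([34, 30, 656]);
translate([397, 109, 0]) mirror([1, 0, 0]) rotate([0, atan2(144, 640), 0]) cube([34, 30, 656]);
translate([0, 713, 0]) rotate([0, atan2(144, 640), 0]) cube([34, 30, 656]);
translate([397, 713, 0]) mirror([1, 0, 0]) rotate([0, atan2(144, 640), 0]) cube([34, 30, 656]);


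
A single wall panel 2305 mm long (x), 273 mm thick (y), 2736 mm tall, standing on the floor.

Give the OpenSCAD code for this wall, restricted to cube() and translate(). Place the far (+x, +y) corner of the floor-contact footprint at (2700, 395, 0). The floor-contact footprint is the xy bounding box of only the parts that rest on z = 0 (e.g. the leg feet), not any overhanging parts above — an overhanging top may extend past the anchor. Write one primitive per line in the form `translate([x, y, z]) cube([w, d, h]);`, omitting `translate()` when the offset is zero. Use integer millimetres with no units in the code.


translate([395, 122, 0]) cube([2305, 273, 2736]);


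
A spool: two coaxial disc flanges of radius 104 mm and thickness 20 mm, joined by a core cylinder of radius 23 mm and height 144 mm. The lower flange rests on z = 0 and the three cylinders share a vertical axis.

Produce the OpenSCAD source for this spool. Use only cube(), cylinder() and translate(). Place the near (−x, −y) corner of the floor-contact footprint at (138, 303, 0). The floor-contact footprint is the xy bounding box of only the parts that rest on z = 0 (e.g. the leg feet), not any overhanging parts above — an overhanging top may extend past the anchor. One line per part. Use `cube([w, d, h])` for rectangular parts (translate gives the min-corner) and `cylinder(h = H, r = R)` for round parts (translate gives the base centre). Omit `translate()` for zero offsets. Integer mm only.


translate([242, 407, 0]) cylinder(h = 20, r = 104);
translate([242, 407, 20]) cylinder(h = 144, r = 23);
translate([242, 407, 164]) cylinder(h = 20, r = 104);


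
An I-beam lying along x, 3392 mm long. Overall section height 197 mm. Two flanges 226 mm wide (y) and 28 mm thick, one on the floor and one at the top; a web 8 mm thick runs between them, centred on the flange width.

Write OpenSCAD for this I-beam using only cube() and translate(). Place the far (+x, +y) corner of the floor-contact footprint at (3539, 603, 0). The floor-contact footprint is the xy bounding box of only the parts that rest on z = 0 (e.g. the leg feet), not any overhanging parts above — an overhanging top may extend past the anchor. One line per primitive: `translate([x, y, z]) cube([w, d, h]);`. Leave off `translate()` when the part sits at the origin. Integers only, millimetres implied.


translate([147, 377, 0]) cube([3392, 226, 28]);
translate([147, 486, 28]) cube([3392, 8, 141]);
translate([147, 377, 169]) cube([3392, 226, 28]);


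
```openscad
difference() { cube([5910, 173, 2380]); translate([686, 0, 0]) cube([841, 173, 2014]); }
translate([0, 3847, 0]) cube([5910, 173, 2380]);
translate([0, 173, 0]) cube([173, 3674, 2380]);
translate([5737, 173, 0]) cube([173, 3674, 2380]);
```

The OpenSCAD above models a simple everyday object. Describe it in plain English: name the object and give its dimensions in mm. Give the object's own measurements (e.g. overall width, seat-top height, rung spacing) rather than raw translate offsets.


A single room: four walls, each 2380 mm tall and 173 mm thick, enclosing an outside footprint 5910×4020 mm (x × y), no floor or roof. The front and back walls (−y and +y sides) run the full x-width; the side walls fit between their inner faces. A door opening 841 mm wide and 2014 mm tall is cut through the front wall from the floor up, its −x edge 686 mm from the wall's −x end.


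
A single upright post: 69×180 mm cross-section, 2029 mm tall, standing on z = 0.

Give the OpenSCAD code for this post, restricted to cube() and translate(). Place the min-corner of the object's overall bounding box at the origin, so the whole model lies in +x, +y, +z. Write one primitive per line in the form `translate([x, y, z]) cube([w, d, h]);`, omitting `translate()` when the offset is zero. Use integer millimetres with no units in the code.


cube([69, 180, 2029]);


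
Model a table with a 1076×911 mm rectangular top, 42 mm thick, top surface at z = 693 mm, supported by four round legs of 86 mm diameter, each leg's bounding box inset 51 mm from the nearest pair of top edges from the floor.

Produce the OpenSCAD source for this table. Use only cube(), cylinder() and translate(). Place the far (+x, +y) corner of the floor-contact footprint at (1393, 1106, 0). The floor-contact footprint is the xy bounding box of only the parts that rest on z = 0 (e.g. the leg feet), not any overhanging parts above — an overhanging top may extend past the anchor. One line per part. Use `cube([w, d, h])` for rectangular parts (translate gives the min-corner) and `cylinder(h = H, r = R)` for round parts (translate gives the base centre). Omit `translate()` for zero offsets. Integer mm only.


translate([368, 246, 651]) cube([1076, 911, 42]);
translate([462, 340, 0]) cylinder(h = 651, r = 43);
translate([1350, 340, 0]) cylinder(h = 651, r = 43);
translate([462, 1063, 0]) cylinder(h = 651, r = 43);
translate([1350, 1063, 0]) cylinder(h = 651, r = 43);


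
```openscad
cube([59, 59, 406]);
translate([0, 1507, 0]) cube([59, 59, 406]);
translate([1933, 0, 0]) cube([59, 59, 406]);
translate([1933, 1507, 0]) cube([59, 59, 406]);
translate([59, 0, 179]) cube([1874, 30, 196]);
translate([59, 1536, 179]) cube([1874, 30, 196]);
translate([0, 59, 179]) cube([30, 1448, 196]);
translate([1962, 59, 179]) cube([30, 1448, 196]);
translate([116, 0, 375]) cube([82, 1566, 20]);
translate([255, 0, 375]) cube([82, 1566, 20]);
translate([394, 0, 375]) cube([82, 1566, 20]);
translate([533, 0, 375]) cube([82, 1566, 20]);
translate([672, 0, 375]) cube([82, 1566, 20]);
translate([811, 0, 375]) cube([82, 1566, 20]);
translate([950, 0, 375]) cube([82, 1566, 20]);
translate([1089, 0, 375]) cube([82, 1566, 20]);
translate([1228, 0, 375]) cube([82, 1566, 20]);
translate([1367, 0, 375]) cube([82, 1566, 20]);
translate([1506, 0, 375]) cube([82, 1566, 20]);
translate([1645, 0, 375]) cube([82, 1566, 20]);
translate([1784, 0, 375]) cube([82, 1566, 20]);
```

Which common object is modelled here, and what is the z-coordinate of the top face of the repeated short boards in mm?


A bed frame. The slat-top height is 395 mm.

Four posts, four rails, and a row of slats — a bed frame. Slats sit on the rails at z = 179 + 196 = 375; with slat thickness 20, the top is 395 mm.


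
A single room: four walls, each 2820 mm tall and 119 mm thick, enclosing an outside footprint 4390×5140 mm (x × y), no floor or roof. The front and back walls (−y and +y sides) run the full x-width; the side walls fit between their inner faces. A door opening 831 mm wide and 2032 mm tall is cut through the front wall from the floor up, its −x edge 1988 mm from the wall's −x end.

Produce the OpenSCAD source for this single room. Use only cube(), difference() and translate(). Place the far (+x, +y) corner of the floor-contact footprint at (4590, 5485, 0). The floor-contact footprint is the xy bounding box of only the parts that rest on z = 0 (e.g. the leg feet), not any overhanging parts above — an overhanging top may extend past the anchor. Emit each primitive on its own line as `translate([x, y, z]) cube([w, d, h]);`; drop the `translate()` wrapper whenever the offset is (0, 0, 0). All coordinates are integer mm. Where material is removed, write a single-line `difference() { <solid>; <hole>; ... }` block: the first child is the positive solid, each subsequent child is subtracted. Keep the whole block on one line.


difference() { translate([200, 345, 0]) cube([4390, 119, 2820]); translate([2188, 345, 0]) cube([831, 119, 2032]); }
translate([200, 5366, 0]) cube([4390, 119, 2820]);
translate([200, 464, 0]) cube([119, 4902, 2820]);
translate([4471, 464, 0]) cube([119, 4902, 2820]);


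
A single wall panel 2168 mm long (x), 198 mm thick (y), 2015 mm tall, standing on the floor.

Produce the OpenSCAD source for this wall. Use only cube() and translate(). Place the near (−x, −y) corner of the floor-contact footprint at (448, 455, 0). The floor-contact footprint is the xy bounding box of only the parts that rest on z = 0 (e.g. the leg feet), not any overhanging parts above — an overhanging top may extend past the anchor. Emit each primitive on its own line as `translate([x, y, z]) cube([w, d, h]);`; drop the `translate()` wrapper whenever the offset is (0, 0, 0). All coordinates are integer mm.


translate([448, 455, 0]) cube([2168, 198, 2015]);


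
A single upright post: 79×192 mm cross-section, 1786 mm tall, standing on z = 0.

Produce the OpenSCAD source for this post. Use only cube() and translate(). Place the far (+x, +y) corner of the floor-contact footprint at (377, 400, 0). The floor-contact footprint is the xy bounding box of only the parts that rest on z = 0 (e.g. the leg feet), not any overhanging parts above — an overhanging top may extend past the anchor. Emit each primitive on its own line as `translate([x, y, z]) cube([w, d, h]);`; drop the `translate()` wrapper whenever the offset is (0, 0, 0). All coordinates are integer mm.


translate([298, 208, 0]) cube([79, 192, 1786]);


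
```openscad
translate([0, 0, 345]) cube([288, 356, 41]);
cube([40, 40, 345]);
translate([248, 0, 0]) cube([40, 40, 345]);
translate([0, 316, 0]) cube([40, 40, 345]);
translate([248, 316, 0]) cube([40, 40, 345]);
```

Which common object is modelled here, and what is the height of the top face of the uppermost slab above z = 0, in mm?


A stool. The seat height is 386 mm.

A 288×356×41 slab at z = 345 on four corner posts — a stool. The seat top is 345 + 41 = 386 mm.


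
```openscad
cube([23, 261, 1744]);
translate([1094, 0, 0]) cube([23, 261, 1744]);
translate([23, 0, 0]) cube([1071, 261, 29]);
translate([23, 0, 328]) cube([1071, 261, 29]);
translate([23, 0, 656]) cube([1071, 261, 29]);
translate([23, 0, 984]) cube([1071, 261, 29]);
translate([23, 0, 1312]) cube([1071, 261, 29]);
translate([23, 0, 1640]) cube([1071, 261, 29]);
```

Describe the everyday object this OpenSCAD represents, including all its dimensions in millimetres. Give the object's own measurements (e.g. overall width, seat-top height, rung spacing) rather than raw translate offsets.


An open bookshelf. Two side panels, each 23 mm thick, 261 mm deep and 1744 mm tall, stand 1117 mm apart (outside-to-outside). Between them sit 6 shelves, each 29 mm thick and 261 mm deep, spanning the full gap between the sides. The bottom shelf rests on the floor (its underside at z = 0) and the clear gap between one shelf's top and the next shelf's underside is 299 mm.


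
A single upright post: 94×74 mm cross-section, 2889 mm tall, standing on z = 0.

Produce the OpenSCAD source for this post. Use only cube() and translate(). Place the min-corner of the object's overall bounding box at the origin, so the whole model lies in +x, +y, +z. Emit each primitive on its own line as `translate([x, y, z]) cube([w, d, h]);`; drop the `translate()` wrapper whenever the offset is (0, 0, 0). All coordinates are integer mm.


cube([94, 74, 2889]);


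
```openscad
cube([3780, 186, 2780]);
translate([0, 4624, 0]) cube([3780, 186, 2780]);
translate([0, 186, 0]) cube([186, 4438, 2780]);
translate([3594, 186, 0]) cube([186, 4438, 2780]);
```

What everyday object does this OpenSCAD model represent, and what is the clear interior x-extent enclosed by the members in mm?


A house (or room) frame. The interior width is 3408 mm.

Four 2780 mm walls enclosing a rectangle with no floor or roof — a room or house frame. Outside width is 3780 mm and wall thickness is 186 mm, so the interior width is 3780 − 2 × 186 = 3408 mm.


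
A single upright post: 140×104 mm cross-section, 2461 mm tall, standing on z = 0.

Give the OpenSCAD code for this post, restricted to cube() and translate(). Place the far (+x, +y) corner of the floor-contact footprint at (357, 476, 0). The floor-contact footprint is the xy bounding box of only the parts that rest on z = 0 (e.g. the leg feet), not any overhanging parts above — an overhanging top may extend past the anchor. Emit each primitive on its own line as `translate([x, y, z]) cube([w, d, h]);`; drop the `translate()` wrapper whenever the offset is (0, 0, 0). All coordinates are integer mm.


translate([217, 372, 0]) cube([140, 104, 2461]);


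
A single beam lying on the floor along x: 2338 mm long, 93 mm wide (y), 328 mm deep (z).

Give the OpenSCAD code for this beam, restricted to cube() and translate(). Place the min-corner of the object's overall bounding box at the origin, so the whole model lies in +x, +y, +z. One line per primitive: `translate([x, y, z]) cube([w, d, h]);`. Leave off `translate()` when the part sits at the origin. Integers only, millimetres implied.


cube([2338, 93, 328]);


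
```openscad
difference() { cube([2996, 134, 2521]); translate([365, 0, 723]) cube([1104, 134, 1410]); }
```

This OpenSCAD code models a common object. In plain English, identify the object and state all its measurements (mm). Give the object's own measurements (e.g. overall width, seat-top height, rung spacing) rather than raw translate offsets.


A wall 2996 mm long (x), 134 mm thick (y), 2521 mm tall, with a rectangular window opening cut through it. The opening is 1104 mm wide and 1410 mm tall; its sill is at z = 723 mm and its near (−x) edge is 365 mm from the wall's −x end. The opening passes through the full wall thickness.


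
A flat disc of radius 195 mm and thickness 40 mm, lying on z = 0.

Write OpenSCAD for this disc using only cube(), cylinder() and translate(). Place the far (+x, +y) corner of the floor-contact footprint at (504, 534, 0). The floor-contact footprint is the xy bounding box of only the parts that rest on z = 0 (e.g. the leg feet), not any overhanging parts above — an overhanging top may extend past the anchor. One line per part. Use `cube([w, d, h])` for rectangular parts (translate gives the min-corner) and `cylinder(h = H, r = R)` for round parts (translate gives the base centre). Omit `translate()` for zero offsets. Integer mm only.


translate([309, 339, 0]) cylinder(h = 40, r = 195);


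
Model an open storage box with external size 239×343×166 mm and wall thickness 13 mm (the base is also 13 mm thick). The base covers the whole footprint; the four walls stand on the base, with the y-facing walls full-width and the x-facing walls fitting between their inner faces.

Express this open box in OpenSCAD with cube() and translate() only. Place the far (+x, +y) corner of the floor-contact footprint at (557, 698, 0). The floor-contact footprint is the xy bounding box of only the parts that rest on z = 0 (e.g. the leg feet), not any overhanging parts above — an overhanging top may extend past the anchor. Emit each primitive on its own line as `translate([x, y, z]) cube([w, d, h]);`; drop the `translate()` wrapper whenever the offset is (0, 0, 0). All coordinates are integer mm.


translate([318, 355, 0]) cube([239, 343, 13]);
translate([318, 355, 13]) cube([239, 13, 153]);
translate([318, 685, 13]) cube([239, 13, 153]);
translate([318, 368, 13]) cube([13, 317, 153]);
translate([544, 368, 13]) cube([13, 317, 153]);


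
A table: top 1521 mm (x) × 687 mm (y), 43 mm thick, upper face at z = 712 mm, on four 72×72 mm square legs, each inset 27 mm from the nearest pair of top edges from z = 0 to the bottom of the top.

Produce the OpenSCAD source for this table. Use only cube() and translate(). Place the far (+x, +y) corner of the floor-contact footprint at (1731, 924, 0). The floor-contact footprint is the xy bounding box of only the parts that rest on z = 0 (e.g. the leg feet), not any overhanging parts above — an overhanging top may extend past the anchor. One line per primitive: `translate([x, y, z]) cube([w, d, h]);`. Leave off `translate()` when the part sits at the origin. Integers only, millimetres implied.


translate([237, 264, 669]) cube([1521, 687, 43]);
translate([264, 291, 0]) cube([72, 72, 669]);
translate([1659, 291, 0]) cube([72, 72, 669]);
translate([264, 852, 0]) cube([72, 72, 669]);
translate([1659, 852, 0]) cube([72, 72, 669]);


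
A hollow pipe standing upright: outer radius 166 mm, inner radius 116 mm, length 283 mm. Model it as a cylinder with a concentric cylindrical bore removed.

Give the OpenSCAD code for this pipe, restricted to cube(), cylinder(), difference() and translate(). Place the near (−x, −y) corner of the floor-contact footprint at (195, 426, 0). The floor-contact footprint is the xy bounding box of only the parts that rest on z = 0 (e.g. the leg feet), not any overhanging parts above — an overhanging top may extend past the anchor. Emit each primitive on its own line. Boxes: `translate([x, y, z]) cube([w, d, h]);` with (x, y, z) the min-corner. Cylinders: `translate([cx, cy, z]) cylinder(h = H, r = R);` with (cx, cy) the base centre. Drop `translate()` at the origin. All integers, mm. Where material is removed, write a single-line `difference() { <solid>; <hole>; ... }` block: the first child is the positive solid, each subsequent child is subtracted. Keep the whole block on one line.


difference() { translate([361, 592, 0]) cylinder(h = 283, r = 166); translate([361, 592, 0]) cylinder(h = 283, r = 116); }


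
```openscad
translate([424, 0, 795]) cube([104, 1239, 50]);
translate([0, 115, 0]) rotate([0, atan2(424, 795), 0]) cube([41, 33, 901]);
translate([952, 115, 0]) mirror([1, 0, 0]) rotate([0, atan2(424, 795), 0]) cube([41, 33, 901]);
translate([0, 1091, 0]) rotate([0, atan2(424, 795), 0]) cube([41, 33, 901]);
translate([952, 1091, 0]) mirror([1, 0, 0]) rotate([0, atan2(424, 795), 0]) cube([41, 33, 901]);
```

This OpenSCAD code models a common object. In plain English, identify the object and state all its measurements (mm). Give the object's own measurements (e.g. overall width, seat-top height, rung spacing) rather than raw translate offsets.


A sawhorse. A 104×1239×50 mm beam (x, y, z) sits on two A-frame leg pairs. Each pair is two raked legs of 41×33 mm section (33 mm along y) splaying symmetrically in x. Each leg rises 795 mm vertically over 424 mm of horizontal reach and is 901 mm long along its own axis. Every leg's outer bottom edge rests on the floor and its outer top edge meets a bottom edge of the beam — the left legs (tilting toward +x) meet the beam's −x bottom edge, the right legs (their mirror images, tilting toward −x) meet its +x bottom edge — so the leg tops tuck under the beam, the beam's underside is 795 mm above the floor, and the feet are 952 mm apart outside-to-outside with the beam centred between them. The two leg pairs are set in 115 mm from either end of the beam.


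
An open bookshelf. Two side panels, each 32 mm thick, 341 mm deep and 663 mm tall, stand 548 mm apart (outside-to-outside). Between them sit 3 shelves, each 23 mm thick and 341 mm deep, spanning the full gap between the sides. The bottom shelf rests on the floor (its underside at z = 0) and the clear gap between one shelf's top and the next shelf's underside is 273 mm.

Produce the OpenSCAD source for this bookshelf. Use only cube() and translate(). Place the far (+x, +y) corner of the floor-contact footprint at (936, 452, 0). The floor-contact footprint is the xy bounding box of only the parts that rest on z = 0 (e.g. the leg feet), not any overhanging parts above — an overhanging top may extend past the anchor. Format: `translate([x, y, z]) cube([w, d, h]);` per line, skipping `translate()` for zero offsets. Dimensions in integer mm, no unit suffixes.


translate([388, 111, 0]) cube([32, 341, 663]);
translate([904, 111, 0]) cube([32, 341, 663]);
translate([420, 111, 0]) cube([484, 341, 23]);
translate([420, 111, 296]) cube([484, 341, 23]);
translate([420, 111, 592]) cube([484, 341, 23]);
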